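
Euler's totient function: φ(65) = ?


Factor n: 65 = 5 × 13
φ(n) = n · ∏(1 - 1/p) over distinct primes p | n
φ(65) = 65 · (1 - 1/5) · (1 - 1/13) = 48

φ(65) = 48


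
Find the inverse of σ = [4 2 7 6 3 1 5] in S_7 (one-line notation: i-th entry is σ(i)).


To find σ⁻¹, swap domain and range:
σ(1) = 4 → σ⁻¹(4) = 1
σ(2) = 2 → σ⁻¹(2) = 2
σ(3) = 7 → σ⁻¹(7) = 3
σ(4) = 6 → σ⁻¹(6) = 4
σ(5) = 3 → σ⁻¹(3) = 5
σ(6) = 1 → σ⁻¹(1) = 6
σ(7) = 5 → σ⁻¹(5) = 7

σ⁻¹ = [6 2 5 1 7 4 3]


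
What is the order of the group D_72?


|D_n| = 2n (n rotations and n reflections)
|D_72| = 2×72 = 144

|D_72| = 144


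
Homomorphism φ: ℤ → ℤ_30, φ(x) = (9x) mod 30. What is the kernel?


Kernel = preimage of identity
ker(φ) = {x ∈ ℤ : 9x ≡ 0 (mod 30)}. gcd(9,30) = 3, so 9x ≡ 0 (mod 30) ⟺ x ≡ 0 (mod 30/3 = 10). Hence ker(φ) = 10ℤ

ker(φ) = 10ℤ


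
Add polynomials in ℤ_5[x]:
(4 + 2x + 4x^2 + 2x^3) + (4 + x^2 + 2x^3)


Add coefficients mod 5:
x^0: 4 + 4 = 3 (mod 5)
x^1: 2 + 0 = 2 (mod 5)
x^2: 4 + 1 = 0 (mod 5)
x^3: 2 + 2 = 4 (mod 5)
Result: 3 + 2x + 4x^3

f + g = 3 + 2x + 4x^3


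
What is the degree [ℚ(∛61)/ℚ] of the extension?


∛61 has minimal polynomial x³ - 61 (irreducible over ℚ since 61 is not a perfect cube)

[ℚ(∛61)/ℚ] = 3


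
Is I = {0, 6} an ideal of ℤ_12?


Check ideal conditions for I = {0, 6} in ℤ_12:
(1) I is an additive subgroup? Yes
(2) For r ∈ ℤ_12 and a ∈ I: r·a ∈ I? Yes

Yes, I is an ideal of ℤ_12


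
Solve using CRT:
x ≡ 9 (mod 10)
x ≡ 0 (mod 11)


m₁ = 10, m₂ = 11, gcd = 1, so CRT applies. M = m₁·m₂ = 110
Let M₁ = M/m₁ = 11, M₂ = M/m₂ = 10
Find y₁ ≡ M₁⁻¹ (mod m₁): 11⁻¹ ≡ 1 (mod 10)
Find y₂ ≡ M₂⁻¹ (mod m₂): 10⁻¹ ≡ 10 (mod 11)
x = a₁·M₁·y₁ + a₂·M₂·y₂ = 9·11·1 + 0·10·10 = 99
Reduce mod 110: x ≡ 99
Check: 99 mod 10 = 9 ✓, 99 mod 11 = 0 ✓

x ≡ 99 (mod 110)


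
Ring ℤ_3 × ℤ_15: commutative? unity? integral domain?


Direct product ring; commutative with unity (1,1); but (1,0)·(0,1) = (0,0) gives zero divisors, so not an integral domain
Commutative: Yes
Integral domain: No
Has unity: Yes

ℤ_3 × ℤ_15: Commutative=Yes, Unity=Yes


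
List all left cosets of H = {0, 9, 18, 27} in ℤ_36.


H = {0, 9, 18, 27}, |H| = 4
Number of cosets = |G|/|H| = 36/4 = 9
0 + H = {0, 9, 18, 27}
1 + H = {1, 10, 19, 28}
2 + H = {2, 11, 20, 29}
3 + H = {3, 12, 21, 30}
4 + H = {4, 13, 22, 31}
5 + H = {5, 14, 23, 32}
6 + H = {6, 15, 24, 33}
7 + H = {7, 16, 25, 34}
8 + H = {8, 17, 26, 35}

Cosets: 0+H={0,9,18,27}; 1+H={1,10,19,28}; 2+H={2,11,20,29}; 3+H={3,12,21,30}; 4+H={4,13,22,31}; 5+H={5,14,23,32}; 6+H={6,15,24,33}; 7+H={7,16,25,34}; 8+H={8,17,26,35}


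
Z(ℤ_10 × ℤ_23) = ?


Z(G) = {g ∈ G | gx = xg for all x ∈ G}
Direct product of abelian groups is abelian, so Z(G) = G

Z(ℤ_10 × ℤ_23) = ℤ_10 × ℤ_23


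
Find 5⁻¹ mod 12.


Use the extended Euclidean algorithm to write 1 = 5·s + 12·t; then s mod 12 is the inverse.
Euclidean algorithm:
  5 = 0·12 + 5
  12 = 2·5 + 2
  5 = 2·2 + 1
  2 = 2·1 + 0
gcd(5,12) = 1
Back-substitution gives: 5·(5) + 12·(-2) = 1
So 5⁻¹ ≡ 5 ≡ 5 (mod 12)
Check: 5 × 5 = 25 ≡ 1 (mod 12) ✓

5⁻¹ ≡ 5 (mod 12)


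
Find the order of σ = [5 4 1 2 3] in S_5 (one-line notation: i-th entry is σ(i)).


Cycle decomposition: (1 5 3) (2 4)
Cycle lengths: 3, 2
Order = lcm(3, 2) = 6

ord(σ) = 6


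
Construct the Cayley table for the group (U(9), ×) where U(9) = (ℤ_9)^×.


Elements: {1, 2, 4, 5, 7, 8}
Operation: multiplication mod 9
Entry (a, b) = (a × b) mod 9

Cayley table:
  | 1 | 2 | 4 | 5 | 7 | 8
1 | 1 | 2 | 4 | 5 | 7 | 8
2 | 2 | 4 | 8 | 1 | 5 | 7
4 | 4 | 8 | 7 | 2 | 1 | 5
5 | 5 | 1 | 2 | 7 | 8 | 4
7 | 7 | 5 | 1 | 8 | 4 | 2
8 | 8 | 7 | 5 | 4 | 2 | 1


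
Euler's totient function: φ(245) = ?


Factor n: 245 = 5 × 7^2
φ(n) = n · ∏(1 - 1/p) over distinct primes p | n
φ(245) = 245 · (1 - 1/5) · (1 - 1/7) = 168

φ(245) = 168


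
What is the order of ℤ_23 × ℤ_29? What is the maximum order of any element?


|ℤ_23 × ℤ_29| = 23 × 29 = 667
Max element order = lcm(23,29) = 667
Cyclic? Yes (gcd=1)

|ℤ_23×ℤ_29| = 667, max element order = 667


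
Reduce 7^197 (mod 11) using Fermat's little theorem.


Fermat's little theorem: if p is prime and gcd(a,p)=1, then a^(p-1) ≡ 1 (mod p)
p = 11 is prime, gcd(7,11) = 1
Reduce exponent: 197 mod 10 = 7
So 7^197 ≡ 7^7 (mod 11)
7^7 mod 11 = 6

7^197 ≡ 6 (mod 11)


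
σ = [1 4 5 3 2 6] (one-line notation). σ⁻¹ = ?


To find σ⁻¹, swap domain and range:
σ(1) = 1 → σ⁻¹(1) = 1
σ(2) = 4 → σ⁻¹(4) = 2
σ(3) = 5 → σ⁻¹(5) = 3
σ(4) = 3 → σ⁻¹(3) = 4
σ(5) = 2 → σ⁻¹(2) = 5
σ(6) = 6 → σ⁻¹(6) = 6

σ⁻¹ = [1 5 4 2 3 6]


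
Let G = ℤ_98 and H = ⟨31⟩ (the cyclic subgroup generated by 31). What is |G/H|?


|⟨31⟩| = n / gcd(31, 98) = 98 / 1 = 98
H is normal (ℤ_98 is abelian).
|G/H| = |G| / |H| = 98 / 98 = 1

|G/H| = 1


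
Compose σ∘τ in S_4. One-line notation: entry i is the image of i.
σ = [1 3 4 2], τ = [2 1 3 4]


σ∘τ: apply τ first, then σ
1 →τ 2 →σ 3
2 →τ 1 →σ 1
3 →τ 3 →σ 4
4 →τ 4 →σ 2

σ∘τ = [3 1 4 2]


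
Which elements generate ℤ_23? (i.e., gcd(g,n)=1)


g generates ℤ_n iff gcd(g,n) = 1
Prime factors of 23: 23
Generators are g ∈ {1,...,22} not divisible by any of these primes.
Generators: {1, 2, 3, 4, 5, 6, 7, 8, 9, 10, 11, 12, 13, 14, 15, 16, 17, 18, 19, 20, 21, 22}
Number of generators = φ(23) = 22

Generators of ℤ_23 = {1, 2, 3, 4, 5, 6, 7, 8, 9, 10, 11, 12, 13, 14, 15, 16, 17, 18, 19, 20, 21, 22}


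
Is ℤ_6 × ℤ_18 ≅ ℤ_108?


Comparing ℤ_6 × ℤ_18 and ℤ_108:
gcd(6,18) = 6 ≠ 1. Max element order in ℤ_6×ℤ_18 is lcm(6,18) = 18 < 108, so it has no element of order 108

No, ℤ_6 × ℤ_18 ≇ ℤ_108


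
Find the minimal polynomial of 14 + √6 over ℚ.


Let α = 14 + √6. Then α - 14 = √6, so (α - 14)² = 6, giving α² - 28α + 190 = 0. Degree 2 and α ∉ ℚ, so this is the minimal polynomial.

Minimal polynomial: x² - 28x + 190


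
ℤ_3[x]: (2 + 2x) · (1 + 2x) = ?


Expand and collect like terms; reduce coefficients mod 3:
x^0: 2·1 = 2 ≡ 2 (mod 3)
x^1: 2·2 + 2·1 = 6 ≡ 0 (mod 3)
x^2: 2·2 = 4 ≡ 1 (mod 3)
Result: 2 + x^2

f · g = 2 + x^2


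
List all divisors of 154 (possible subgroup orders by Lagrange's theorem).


Lagrange's theorem: |H| divides |G|
|G| = 154
Divisors of 154: 1, 2, 7, 11, 14, 22, 77, 154

Possible subgroup orders: {1, 2, 7, 11, 14, 22, 77, 154}


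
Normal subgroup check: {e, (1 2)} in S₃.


H = {e, (1 2)} in S₃
(1 3)(1 2)(1 3)⁻¹ = (2 3) ∉ {e, (1 2)}, so it is not normal

No, not a normal subgroup


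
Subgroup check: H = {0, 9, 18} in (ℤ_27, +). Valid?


Subgroup test for H = {0, 9, 18} in (ℤ_27, +):
(1) 0 ∈ H? Yes
(2) Closure: for all a,b ∈ H, (a+b) mod 27 ∈ H? Yes
(3) Inverses: for all a ∈ H, -a mod 27 ∈ H? Yes

Yes, H is a subgroup of ℤ_27


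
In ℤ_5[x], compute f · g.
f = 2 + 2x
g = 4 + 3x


Expand and collect like terms; reduce coefficients mod 5:
x^0: 2·4 = 8 ≡ 3 (mod 5)
x^1: 2·3 + 2·4 = 14 ≡ 4 (mod 5)
x^2: 2·3 = 6 ≡ 1 (mod 5)
Result: 3 + 4x + x^2

f · g = 3 + 4x + x^2


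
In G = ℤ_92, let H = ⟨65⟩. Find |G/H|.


|⟨65⟩| = n / gcd(65, 92) = 92 / 1 = 92
H is normal (ℤ_92 is abelian).
|G/H| = |G| / |H| = 92 / 92 = 1

|G/H| = 1


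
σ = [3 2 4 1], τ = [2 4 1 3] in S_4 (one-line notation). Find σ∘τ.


σ∘τ: apply τ first, then σ
1 →τ 2 →σ 2
2 →τ 4 →σ 1
3 →τ 1 →σ 3
4 →τ 3 →σ 4

σ∘τ = [2 1 3 4]


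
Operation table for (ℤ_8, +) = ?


Elements: {0, 1, 2, 3, 4, 5, 6, 7}
Operation: addition mod 8
Entry (a, b) = (a + b) mod 8

Cayley table:
  | 0 | 1 | 2 | 3 | 4 | 5 | 6 | 7
0 | 0 | 1 | 2 | 3 | 4 | 5 | 6 | 7
1 | 1 | 2 | 3 | 4 | 5 | 6 | 7 | 0
2 | 2 | 3 | 4 | 5 | 6 | 7 | 0 | 1
3 | 3 | 4 | 5 | 6 | 7 | 0 | 1 | 2
4 | 4 | 5 | 6 | 7 | 0 | 1 | 2 | 3
5 | 5 | 6 | 7 | 0 | 1 | 2 | 3 | 4
6 | 6 | 7 | 0 | 1 | 2 | 3 | 4 | 5
7 | 7 | 0 | 1 | 2 | 3 | 4 | 5 | 6


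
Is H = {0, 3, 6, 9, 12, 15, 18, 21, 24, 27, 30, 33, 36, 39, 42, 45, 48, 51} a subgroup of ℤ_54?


Subgroup test for H = {0, 3, 6, 9, 12, 15, 18, 21, 24, 27, 30, 33, 36, 39, 42, 45, 48, 51} in (ℤ_54, +):
(1) 0 ∈ H? Yes
(2) Closure: for all a,b ∈ H, (a+b) mod 54 ∈ H? Yes
(3) Inverses: for all a ∈ H, -a mod 54 ∈ H? Yes

Yes, H is a subgroup of ℤ_54


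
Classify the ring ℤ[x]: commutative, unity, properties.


Polynomial ring over ℤ (an integral domain) is a commutative integral domain with unity 1
Commutative: Yes
Integral domain: Yes
Has unity: Yes

ℤ[x]: Commutative=Yes, Unity=Yes


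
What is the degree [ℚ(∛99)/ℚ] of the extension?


∛99 has minimal polynomial x³ - 99 (irreducible over ℚ since 99 is not a perfect cube)

[ℚ(∛99)/ℚ] = 3


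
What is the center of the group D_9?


Z(G) = {g ∈ G | gx = xg for all x ∈ G}
For odd n, Z(D_n) = {e}: no nontrivial rotation commutes with all reflections

Z(D_9) = {e}


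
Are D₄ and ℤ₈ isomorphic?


Comparing D₄ and ℤ₈:
D₄ is non-abelian, ℤ₈ is abelian

No, D₄ ≇ ℤ₈


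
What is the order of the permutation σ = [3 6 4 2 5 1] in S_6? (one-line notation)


Cycle decomposition: (1 3 4 2 6)
Cycle lengths: 5
Order = lcm(5) = 5

ord(σ) = 5


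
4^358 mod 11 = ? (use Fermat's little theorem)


Fermat's little theorem: if p is prime and gcd(a,p)=1, then a^(p-1) ≡ 1 (mod p)
p = 11 is prime, gcd(4,11) = 1
Reduce exponent: 358 mod 10 = 8
So 4^358 ≡ 4^8 (mod 11)
4^8 mod 11 = 9

4^358 ≡ 9 (mod 11)


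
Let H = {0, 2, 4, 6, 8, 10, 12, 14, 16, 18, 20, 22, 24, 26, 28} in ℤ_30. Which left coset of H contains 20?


20 + H = {20 + h (mod 30) : h ∈ H}
20+0=20, 20+2=22, 20+4=24, 20+6=26, 20+8=28, 20+10=0, 20+12=2, 20+14=4, 20+16=6, 20+18=8, 20+20=10, 20+22=12, 20+24=14, 20+26=16, 20+28=18
20 + H = {0, 2, 4, 6, 8, 10, 12, 14, 16, 18, 20, 22, 24, 26, 28} = 0 + H

20 + H = {0, 2, 4, 6, 8, 10, 12, 14, 16, 18, 20, 22, 24, 26, 28}


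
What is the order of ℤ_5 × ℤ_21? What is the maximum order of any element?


|ℤ_5 × ℤ_21| = 5 × 21 = 105
Max element order = lcm(5,21) = 105
Cyclic? Yes (gcd=1)

|ℤ_5×ℤ_21| = 105, max element order = 105


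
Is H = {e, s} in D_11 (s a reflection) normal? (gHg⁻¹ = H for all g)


H = {e, s} in D_11 (s a reflection)
r·s·r⁻¹ = sr⁻² ≠ s for n ≥ 3, so {e, s} is not closed under conjugation

No, not a normal subgroup


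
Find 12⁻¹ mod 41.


Use the extended Euclidean algorithm to write 1 = 12·s + 41·t; then s mod 41 is the inverse.
Euclidean algorithm:
  12 = 0·41 + 12
  41 = 3·12 + 5
  12 = 2·5 + 2
  5 = 2·2 + 1
  2 = 2·1 + 0
gcd(12,41) = 1
Back-substitution gives: 12·(-17) + 41·(5) = 1
So 12⁻¹ ≡ -17 ≡ 24 (mod 41)
Check: 12 × 24 = 288 ≡ 1 (mod 41) ✓

12⁻¹ ≡ 24 (mod 41)


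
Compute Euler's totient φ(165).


Factor n: 165 = 3 × 5 × 11
φ(n) = n · ∏(1 - 1/p) over distinct primes p | n
φ(165) = 165 · (1 - 1/3) · (1 - 1/5) · (1 - 1/11) = 80

φ(165) = 80


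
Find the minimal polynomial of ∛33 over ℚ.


∛33 satisfies x³ - 33 = 0, irreducible over ℚ (no rational root; 33 is not a perfect cube)

Minimal polynomial: x³ - 33


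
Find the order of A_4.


|A_n| = n!/2 (even permutations)
|A_4| = 4!/2 = 24/2 = 12

|A_4| = 12


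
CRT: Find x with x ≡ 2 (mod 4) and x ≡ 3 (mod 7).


m₁ = 4, m₂ = 7, gcd = 1, so CRT applies. M = m₁·m₂ = 28
Let M₁ = M/m₁ = 7, M₂ = M/m₂ = 4
Find y₁ ≡ M₁⁻¹ (mod m₁): 7⁻¹ ≡ 3 (mod 4)
Find y₂ ≡ M₂⁻¹ (mod m₂): 4⁻¹ ≡ 2 (mod 7)
x = a₁·M₁·y₁ + a₂·M₂·y₂ = 2·7·3 + 3·4·2 = 66
Reduce mod 28: x ≡ 10
Check: 10 mod 4 = 2 ✓, 10 mod 7 = 3 ✓

x ≡ 10 (mod 28)


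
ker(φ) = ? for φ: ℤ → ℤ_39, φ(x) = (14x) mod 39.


Kernel = preimage of identity
ker(φ) = {x ∈ ℤ : 14x ≡ 0 (mod 39)}. gcd(14,39) = 1, so 14x ≡ 0 (mod 39) ⟺ x ≡ 0 (mod 39/1 = 39). Hence ker(φ) = 39ℤ

ker(φ) = 39ℤ


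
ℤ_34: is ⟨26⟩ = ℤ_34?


g generates ℤ_n iff gcd(g, n) = 1
gcd(26, 34) = 2
Since gcd = 2 ≠ 1, ⟨26⟩ has order 17 < 34, so 26 is not a generator.

No, 26 does not generate ℤ_34


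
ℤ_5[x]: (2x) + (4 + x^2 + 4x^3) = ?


Add coefficients mod 5:
x^0: 0 + 4 = 4 (mod 5)
x^1: 2 + 0 = 2 (mod 5)
x^2: 0 + 1 = 1 (mod 5)
x^3: 0 + 4 = 4 (mod 5)
Result: 4 + 2x + x^2 + 4x^3

f + g = 4 + 2x + x^2 + 4x^3


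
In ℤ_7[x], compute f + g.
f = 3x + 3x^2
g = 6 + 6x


Add coefficients mod 7:
x^0: 0 + 6 = 6 (mod 7)
x^1: 3 + 6 = 2 (mod 7)
x^2: 3 + 0 = 3 (mod 7)
Result: 6 + 2x + 3x^2

f + g = 6 + 2x + 3x^2


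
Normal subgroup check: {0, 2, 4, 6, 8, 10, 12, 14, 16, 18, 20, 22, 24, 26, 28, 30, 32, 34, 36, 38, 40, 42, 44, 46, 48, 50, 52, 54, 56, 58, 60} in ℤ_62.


H = {0, 2, 4, 6, 8, 10, 12, 14, 16, 18, 20, 22, 24, 26, 28, 30, 32, 34, 36, 38, 40, 42, 44, 46, 48, 50, 52, 54, 56, 58, 60} in ℤ_62
ℤ_62 is abelian; every subgroup of an abelian group is normal

Yes, normal subgroup


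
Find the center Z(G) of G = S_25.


Z(G) = {g ∈ G | gx = xg for all x ∈ G}
S_n is non-abelian for n ≥ 3; Z(S_25) is trivial

Z(S_25) = {e}


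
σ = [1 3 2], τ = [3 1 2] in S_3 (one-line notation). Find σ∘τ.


σ∘τ: apply τ first, then σ
1 →τ 3 →σ 2
2 →τ 1 →σ 1
3 →τ 2 →σ 3

σ∘τ = [2 1 3]


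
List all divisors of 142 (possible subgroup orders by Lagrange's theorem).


Lagrange's theorem: |H| divides |G|
|G| = 142
Divisors of 142: 1, 2, 71, 142

Possible subgroup orders: {1, 2, 71, 142}


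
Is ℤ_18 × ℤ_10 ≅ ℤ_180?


Comparing ℤ_18 × ℤ_10 and ℤ_180:
gcd(18,10) = 2 ≠ 1. Max element order in ℤ_18×ℤ_10 is lcm(18,10) = 90 < 180, so it has no element of order 180

No, ℤ_18 × ℤ_10 ≇ ℤ_180


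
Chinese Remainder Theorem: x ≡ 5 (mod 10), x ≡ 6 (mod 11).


m₁ = 10, m₂ = 11, gcd = 1, so CRT applies. M = m₁·m₂ = 110
Let M₁ = M/m₁ = 11, M₂ = M/m₂ = 10
Find y₁ ≡ M₁⁻¹ (mod m₁): 11⁻¹ ≡ 1 (mod 10)
Find y₂ ≡ M₂⁻¹ (mod m₂): 10⁻¹ ≡ 10 (mod 11)
x = a₁·M₁·y₁ + a₂·M₂·y₂ = 5·11·1 + 6·10·10 = 655
Reduce mod 110: x ≡ 105
Check: 105 mod 10 = 5 ✓, 105 mod 11 = 6 ✓

x ≡ 105 (mod 110)


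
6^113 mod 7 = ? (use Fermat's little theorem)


Fermat's little theorem: if p is prime and gcd(a,p)=1, then a^(p-1) ≡ 1 (mod p)
p = 7 is prime, gcd(6,7) = 1
Reduce exponent: 113 mod 6 = 5
So 6^113 ≡ 6^5 (mod 7)
6^5 mod 7 = 6

6^113 ≡ 6 (mod 7)


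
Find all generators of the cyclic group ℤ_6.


g generates ℤ_n iff gcd(g,n) = 1
Checking each g ∈ {1,...,5}:
gcd(1,6) = 1
gcd(2,6) = 2
gcd(3,6) = 3
gcd(4,6) = 2
gcd(5,6) = 1
Generators: {1, 5}
Number of generators = φ(6) = 2

Generators of ℤ_6 = {1, 5}


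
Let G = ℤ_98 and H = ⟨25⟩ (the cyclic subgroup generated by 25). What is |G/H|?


|⟨25⟩| = n / gcd(25, 98) = 98 / 1 = 98
H is normal (ℤ_98 is abelian).
|G/H| = |G| / |H| = 98 / 98 = 1

|G/H| = 1


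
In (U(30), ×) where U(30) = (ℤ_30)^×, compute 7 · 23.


Operation: multiplication mod 30
7 · 23 = (a × b) mod 30 with a = 7, b = 23

7 · 23 = 11


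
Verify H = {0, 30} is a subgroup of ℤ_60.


Subgroup test for H = {0, 30} in (ℤ_60, +):
(1) 0 ∈ H? Yes
(2) Closure: for all a,b ∈ H, (a+b) mod 60 ∈ H? Yes
(3) Inverses: for all a ∈ H, -a mod 60 ∈ H? Yes

Yes, H is a subgroup of ℤ_60


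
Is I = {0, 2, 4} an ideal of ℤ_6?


Check ideal conditions for I = {0, 2, 4} in ℤ_6:
(1) I is an additive subgroup? Yes
(2) For r ∈ ℤ_6 and a ∈ I: r·a ∈ I? Yes

Yes, I is an ideal of ℤ_6


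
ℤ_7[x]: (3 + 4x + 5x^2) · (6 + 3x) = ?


Expand and collect like terms; reduce coefficients mod 7:
x^0: 3·6 = 18 ≡ 4 (mod 7)
x^1: 3·3 + 4·6 = 33 ≡ 5 (mod 7)
x^2: 4·3 + 5·6 = 42 ≡ 0 (mod 7)
x^3: 5·3 = 15 ≡ 1 (mod 7)
Result: 4 + 5x + x^3

f · g = 4 + 5x + x^3


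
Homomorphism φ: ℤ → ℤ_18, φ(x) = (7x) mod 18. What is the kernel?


Kernel = preimage of identity
ker(φ) = {x ∈ ℤ : 7x ≡ 0 (mod 18)}. gcd(7,18) = 1, so 7x ≡ 0 (mod 18) ⟺ x ≡ 0 (mod 18/1 = 18). Hence ker(φ) = 18ℤ

ker(φ) = 18ℤ


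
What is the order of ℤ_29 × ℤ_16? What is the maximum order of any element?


|ℤ_29 × ℤ_16| = 29 × 16 = 464
Max element order = lcm(29,16) = 464
Cyclic? Yes (gcd=1)

|ℤ_29×ℤ_16| = 464, max element order = 464


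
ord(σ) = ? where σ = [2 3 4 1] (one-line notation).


Cycle decomposition: (1 2 3 4)
Cycle lengths: 4
Order = lcm(4) = 4

ord(σ) = 4


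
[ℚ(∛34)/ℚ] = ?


∛34 has minimal polynomial x³ - 34 (irreducible over ℚ since 34 is not a perfect cube)

[ℚ(∛34)/ℚ] = 3


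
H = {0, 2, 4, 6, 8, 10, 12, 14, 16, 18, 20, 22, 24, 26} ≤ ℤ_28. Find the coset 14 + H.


14 + H = {14 + h (mod 28) : h ∈ H}
14+0=14, 14+2=16, 14+4=18, 14+6=20, 14+8=22, 14+10=24, 14+12=26, 14+14=0, 14+16=2, 14+18=4, 14+20=6, 14+22=8, 14+24=10, 14+26=12
14 + H = {0, 2, 4, 6, 8, 10, 12, 14, 16, 18, 20, 22, 24, 26} = 0 + H

14 + H = {0, 2, 4, 6, 8, 10, 12, 14, 16, 18, 20, 22, 24, 26}


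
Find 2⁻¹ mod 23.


Use the extended Euclidean algorithm to write 1 = 2·s + 23·t; then s mod 23 is the inverse.
Euclidean algorithm:
  2 = 0·23 + 2
  23 = 11·2 + 1
  2 = 2·1 + 0
gcd(2,23) = 1
Back-substitution gives: 2·(-11) + 23·(1) = 1
So 2⁻¹ ≡ -11 ≡ 12 (mod 23)
Check: 2 × 12 = 24 ≡ 1 (mod 23) ✓

2⁻¹ ≡ 12 (mod 23)


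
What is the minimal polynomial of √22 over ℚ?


√22 satisfies x² - 22 = 0, irreducible over ℚ since 22 is squarefree

Minimal polynomial: x² - 22


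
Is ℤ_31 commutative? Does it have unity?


ℤ_31 is a commutative ring with unity 1; 31 is prime, so ℤ_31 is a field (hence an integral domain)
Commutative: Yes
Integral domain: Yes
Has unity: Yes

ℤ_31: Commutative=Yes, Unity=Yes


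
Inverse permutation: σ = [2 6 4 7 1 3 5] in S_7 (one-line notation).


To find σ⁻¹, swap domain and range:
σ(1) = 2 → σ⁻¹(2) = 1
σ(2) = 6 → σ⁻¹(6) = 2
σ(3) = 4 → σ⁻¹(4) = 3
σ(4) = 7 → σ⁻¹(7) = 4
σ(5) = 1 → σ⁻¹(1) = 5
σ(6) = 3 → σ⁻¹(3) = 6
σ(7) = 5 → σ⁻¹(5) = 7

σ⁻¹ = [5 1 6 3 7 2 4]


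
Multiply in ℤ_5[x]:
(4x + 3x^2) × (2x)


Expand and collect like terms; reduce coefficients mod 5:
x^0: 0·0 = 0 ≡ 0 (mod 5)
x^1: 0·2 + 4·0 = 0 ≡ 0 (mod 5)
x^2: 4·2 + 3·0 = 8 ≡ 3 (mod 5)
x^3: 3·2 = 6 ≡ 1 (mod 5)
Result: 3x^2 + x^3

f · g = 3x^2 + x^3


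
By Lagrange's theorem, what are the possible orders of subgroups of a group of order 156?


Lagrange's theorem: |H| divides |G|
|G| = 156
Divisors of 156: 1, 2, 3, 4, 6, 12, 13, 26, 39, 52, 78, 156

Possible subgroup orders: {1, 2, 3, 4, 6, 12, 13, 26, 39, 52, 78, 156}


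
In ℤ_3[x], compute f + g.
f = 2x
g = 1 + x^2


Add coefficients mod 3:
x^0: 0 + 1 = 1 (mod 3)
x^1: 2 + 0 = 2 (mod 3)
x^2: 0 + 1 = 1 (mod 3)
Result: 1 + 2x + x^2

f + g = 1 + 2x + x^2


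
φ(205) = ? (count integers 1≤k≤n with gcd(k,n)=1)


Factor n: 205 = 5 × 41
φ(n) = n · ∏(1 - 1/p) over distinct primes p | n
φ(205) = 205 · (1 - 1/5) · (1 - 1/41) = 160

φ(205) = 160


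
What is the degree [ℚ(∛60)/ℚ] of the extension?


∛60 has minimal polynomial x³ - 60 (irreducible over ℚ since 60 is not a perfect cube)

[ℚ(∛60)/ℚ] = 3


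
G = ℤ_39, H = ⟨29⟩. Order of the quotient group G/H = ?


|⟨29⟩| = n / gcd(29, 39) = 39 / 1 = 39
H is normal (ℤ_39 is abelian).
|G/H| = |G| / |H| = 39 / 39 = 1

|G/H| = 1


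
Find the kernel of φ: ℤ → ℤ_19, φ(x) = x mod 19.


Kernel = preimage of identity
ker(φ) = {x ∈ ℤ : x ≡ 0 (mod 19)} = 19ℤ = {0, ±19, ±38, ...}

ker(φ) = 19ℤ


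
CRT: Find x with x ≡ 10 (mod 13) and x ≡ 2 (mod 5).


m₁ = 13, m₂ = 5, gcd = 1, so CRT applies. M = m₁·m₂ = 65
Let M₁ = M/m₁ = 5, M₂ = M/m₂ = 13
Find y₁ ≡ M₁⁻¹ (mod m₁): 5⁻¹ ≡ 8 (mod 13)
Find y₂ ≡ M₂⁻¹ (mod m₂): 13⁻¹ ≡ 2 (mod 5)
x = a₁·M₁·y₁ + a₂·M₂·y₂ = 10·5·8 + 2·13·2 = 452
Reduce mod 65: x ≡ 62
Check: 62 mod 13 = 10 ✓, 62 mod 5 = 2 ✓

x ≡ 62 (mod 65)


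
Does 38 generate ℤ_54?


g generates ℤ_n iff gcd(g, n) = 1
gcd(38, 54) = 2
Since gcd = 2 ≠ 1, ⟨38⟩ has order 27 < 54, so 38 is not a generator.

No, 38 does not generate ℤ_54


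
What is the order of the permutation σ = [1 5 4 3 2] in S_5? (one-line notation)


Cycle decomposition: (2 5) (3 4)
Cycle lengths: 2, 2
Order = lcm(2, 2) = 2

ord(σ) = 2


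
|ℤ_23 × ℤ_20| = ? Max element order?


|ℤ_23 × ℤ_20| = 23 × 20 = 460
Max element order = lcm(23,20) = 460
Cyclic? Yes (gcd=1)

|ℤ_23×ℤ_20| = 460, max element order = 460


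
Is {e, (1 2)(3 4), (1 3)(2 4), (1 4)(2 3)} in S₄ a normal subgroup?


H = {e, (1 2)(3 4), (1 3)(2 4), (1 4)(2 3)} in S₄
This is the Klein four-group V₄; it is normal in S₄ (it is a union of conjugacy classes)

Yes, normal subgroup


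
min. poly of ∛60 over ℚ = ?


∛60 satisfies x³ - 60 = 0, irreducible over ℚ (no rational root; 60 is not a perfect cube)

Minimal polynomial: x³ - 60


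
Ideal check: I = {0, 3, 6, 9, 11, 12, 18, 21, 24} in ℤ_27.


Check ideal conditions for I = {0, 3, 6, 9, 11, 12, 18, 21, 24} in ℤ_27:
(1) I is an additive subgroup? No
(2) For r ∈ ℤ_27 and a ∈ I: r·a ∈ I? No  [counterexample: r=2, a=11, r·a mod 27 = 22 ∉ I]

No, I is not an ideal of ℤ_27


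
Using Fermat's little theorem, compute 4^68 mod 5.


Fermat's little theorem: if p is prime and gcd(a,p)=1, then a^(p-1) ≡ 1 (mod p)
p = 5 is prime, gcd(4,5) = 1
Reduce exponent: 68 mod 4 = 0
So 4^68 ≡ 4^0 (mod 5)
4^0 = 1

4^68 ≡ 1 (mod 5)


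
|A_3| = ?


|A_n| = n!/2 (even permutations)
|A_3| = 3!/2 = 6/2 = 3

|A_3| = 3


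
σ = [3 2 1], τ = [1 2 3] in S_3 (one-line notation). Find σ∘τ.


σ∘τ: apply τ first, then σ
1 →τ 1 →σ 3
2 →τ 2 →σ 2
3 →τ 3 →σ 1

σ∘τ = [3 2 1]


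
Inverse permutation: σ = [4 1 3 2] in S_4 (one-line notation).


To find σ⁻¹, swap domain and range:
σ(1) = 4 → σ⁻¹(4) = 1
σ(2) = 1 → σ⁻¹(1) = 2
σ(3) = 3 → σ⁻¹(3) = 3
σ(4) = 2 → σ⁻¹(2) = 4

σ⁻¹ = [2 4 3 1]


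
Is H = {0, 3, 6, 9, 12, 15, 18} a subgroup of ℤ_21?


Subgroup test for H = {0, 3, 6, 9, 12, 15, 18} in (ℤ_21, +):
(1) 0 ∈ H? Yes
(2) Closure: for all a,b ∈ H, (a+b) mod 21 ∈ H? Yes
(3) Inverses: for all a ∈ H, -a mod 21 ∈ H? Yes

Yes, H is a subgroup of ℤ_21


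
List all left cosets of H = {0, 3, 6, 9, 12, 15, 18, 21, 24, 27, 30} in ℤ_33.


H = {0, 3, 6, 9, 12, 15, 18, 21, 24, 27, 30}, |H| = 11
Number of cosets = |G|/|H| = 33/11 = 3
0 + H = {0, 3, 6, 9, 12, 15, 18, 21, 24, 27, 30}
1 + H = {1, 4, 7, 10, 13, 16, 19, 22, 25, 28, 31}
2 + H = {2, 5, 8, 11, 14, 17, 20, 23, 26, 29, 32}

Cosets: 0+H={0,3,6,9,12,15,18,21,24,27,30}; 1+H={1,4,7,10,13,16,19,22,25,28,31}; 2+H={2,5,8,11,14,17,20,23,26,29,32}


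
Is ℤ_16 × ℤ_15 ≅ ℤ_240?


Comparing ℤ_16 × ℤ_15 and ℤ_240:
gcd(16,15) = 1, so ℤ_16 × ℤ_15 ≅ ℤ_240 (CRT)

Yes, ℤ_16 × ℤ_15 ≅ ℤ_240


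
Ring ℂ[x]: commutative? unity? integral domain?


Polynomial ring over ℂ (an integral domain) is a commutative integral domain with unity 1
Commutative: Yes
Integral domain: Yes
Has unity: Yes

ℂ[x]: Commutative=Yes, Unity=Yes


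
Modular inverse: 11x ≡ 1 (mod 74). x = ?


Use the extended Euclidean algorithm to write 1 = 11·s + 74·t; then s mod 74 is the inverse.
Euclidean algorithm:
  11 = 0·74 + 11
  74 = 6·11 + 8
  11 = 1·8 + 3
  8 = 2·3 + 2
  3 = 1·2 + 1
  2 = 2·1 + 0
gcd(11,74) = 1
Back-substitution gives: 11·(27) + 74·(-4) = 1
So 11⁻¹ ≡ 27 ≡ 27 (mod 74)
Check: 11 × 27 = 297 ≡ 1 (mod 74) ✓

11⁻¹ ≡ 27 (mod 74)


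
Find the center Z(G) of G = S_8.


Z(G) = {g ∈ G | gx = xg for all x ∈ G}
S_n is non-abelian for n ≥ 3; Z(S_8) is trivial

Z(S_8) = {e}


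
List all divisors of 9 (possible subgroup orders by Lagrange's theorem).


Lagrange's theorem: |H| divides |G|
|G| = 9
Divisors of 9: 1, 3, 9

Possible subgroup orders: {1, 3, 9}


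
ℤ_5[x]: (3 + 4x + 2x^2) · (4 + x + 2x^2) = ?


Expand and collect like terms; reduce coefficients mod 5:
x^0: 3·4 = 12 ≡ 2 (mod 5)
x^1: 3·1 + 4·4 = 19 ≡ 4 (mod 5)
x^2: 3·2 + 4·1 + 2·4 = 18 ≡ 3 (mod 5)
x^3: 4·2 + 2·1 = 10 ≡ 0 (mod 5)
x^4: 2·2 = 4 ≡ 4 (mod 5)
Result: 2 + 4x + 3x^2 + 4x^4

f · g = 2 + 4x + 3x^2 + 4x^4


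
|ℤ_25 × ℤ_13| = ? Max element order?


|ℤ_25 × ℤ_13| = 25 × 13 = 325
Max element order = lcm(25,13) = 325
Cyclic? Yes (gcd=1)

|ℤ_25×ℤ_13| = 325, max element order = 325


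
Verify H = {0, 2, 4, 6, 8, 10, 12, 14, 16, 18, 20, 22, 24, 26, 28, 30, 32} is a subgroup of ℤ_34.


Subgroup test for H = {0, 2, 4, 6, 8, 10, 12, 14, 16, 18, 20, 22, 24, 26, 28, 30, 32} in (ℤ_34, +):
(1) 0 ∈ H? Yes
(2) Closure: for all a,b ∈ H, (a+b) mod 34 ∈ H? Yes
(3) Inverses: for all a ∈ H, -a mod 34 ∈ H? Yes

Yes, H is a subgroup of ℤ_34


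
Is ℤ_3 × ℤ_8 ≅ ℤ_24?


Comparing ℤ_3 × ℤ_8 and ℤ_24:
gcd(3,8) = 1, so ℤ_3 × ℤ_8 ≅ ℤ_24 (CRT)

Yes, ℤ_3 × ℤ_8 ≅ ℤ_24


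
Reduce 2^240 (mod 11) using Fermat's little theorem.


Fermat's little theorem: if p is prime and gcd(a,p)=1, then a^(p-1) ≡ 1 (mod p)
p = 11 is prime, gcd(2,11) = 1
Reduce exponent: 240 mod 10 = 0
So 2^240 ≡ 2^0 (mod 11)
2^0 = 1

2^240 ≡ 1 (mod 11)


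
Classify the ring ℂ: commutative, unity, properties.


ℂ is a field: commutative, has unity, every nonzero element is a unit (hence an integral domain)
Commutative: Yes
Integral domain: Yes
Has unity: Yes

ℂ: Commutative=Yes, Unity=Yes


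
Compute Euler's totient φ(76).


Factor n: 76 = 2^2 × 19
φ(n) = n · ∏(1 - 1/p) over distinct primes p | n
φ(76) = 76 · (1 - 1/2) · (1 - 1/19) = 36

φ(76) = 36


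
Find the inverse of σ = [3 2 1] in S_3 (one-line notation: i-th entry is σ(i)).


To find σ⁻¹, swap domain and range:
σ(1) = 3 → σ⁻¹(3) = 1
σ(2) = 2 → σ⁻¹(2) = 2
σ(3) = 1 → σ⁻¹(1) = 3

σ⁻¹ = [3 2 1]


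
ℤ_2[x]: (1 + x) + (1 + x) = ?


Add coefficients mod 2:
x^0: 1 + 1 = 0 (mod 2)
x^1: 1 + 1 = 0 (mod 2)
Result: 0

f + g = 0


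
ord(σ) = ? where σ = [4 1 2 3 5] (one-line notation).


Cycle decomposition: (1 4 3 2)
Cycle lengths: 4
Order = lcm(4) = 4

ord(σ) = 4


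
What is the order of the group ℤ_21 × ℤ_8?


|A × B| = |A| · |B|
|ℤ_21 × ℤ_8| = 21 × 8 = 168

|ℤ_21 × ℤ_8| = 168


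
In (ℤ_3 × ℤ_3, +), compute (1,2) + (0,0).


Operation: componentwise addition mod (3, 3)
(1,2) + (0,0) = ((a₁+b₁) mod 3, (a₂+b₂) mod 3) with a = (1,2), b = (0,0)

(1,2) + (0,0) = (1,2)


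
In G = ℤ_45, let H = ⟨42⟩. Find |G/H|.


|⟨42⟩| = n / gcd(42, 45) = 45 / 3 = 15
H is normal (ℤ_45 is abelian).
|G/H| = |G| / |H| = 45 / 15 = 3

|G/H| = 3


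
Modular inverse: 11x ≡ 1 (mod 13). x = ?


Use the extended Euclidean algorithm to write 1 = 11·s + 13·t; then s mod 13 is the inverse.
Euclidean algorithm:
  11 = 0·13 + 11
  13 = 1·11 + 2
  11 = 5·2 + 1
  2 = 2·1 + 0
gcd(11,13) = 1
Back-substitution gives: 11·(6) + 13·(-5) = 1
So 11⁻¹ ≡ 6 ≡ 6 (mod 13)
Check: 11 × 6 = 66 ≡ 1 (mod 13) ✓

11⁻¹ ≡ 6 (mod 13)


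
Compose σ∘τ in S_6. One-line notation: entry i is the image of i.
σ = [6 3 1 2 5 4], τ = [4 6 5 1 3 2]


σ∘τ: apply τ first, then σ
1 →τ 4 →σ 2
2 →τ 6 →σ 4
3 →τ 5 →σ 5
4 →τ 1 →σ 6
5 →τ 3 →σ 1
6 →τ 2 →σ 3

σ∘τ = [2 4 5 6 1 3]


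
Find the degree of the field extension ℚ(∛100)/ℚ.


∛100 has minimal polynomial x³ - 100 (irreducible over ℚ since 100 is not a perfect cube)

[ℚ(∛100)/ℚ] = 3


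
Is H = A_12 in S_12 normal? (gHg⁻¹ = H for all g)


H = A_12 in S_12
A_12 has index 2 in S_12, and every subgroup of index 2 is normal

Yes, normal subgroup


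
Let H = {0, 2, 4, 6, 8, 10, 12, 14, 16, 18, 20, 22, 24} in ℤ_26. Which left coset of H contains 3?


3 + H = {3 + h (mod 26) : h ∈ H}
3+0=3, 3+2=5, 3+4=7, 3+6=9, 3+8=11, 3+10=13, 3+12=15, 3+14=17, 3+16=19, 3+18=21, 3+20=23, 3+22=25, 3+24=1
3 + H = {1, 3, 5, 7, 9, 11, 13, 15, 17, 19, 21, 23, 25} = 1 + H

3 + H = {1, 3, 5, 7, 9, 11, 13, 15, 17, 19, 21, 23, 25}


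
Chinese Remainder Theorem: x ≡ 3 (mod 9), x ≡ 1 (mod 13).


m₁ = 9, m₂ = 13, gcd = 1, so CRT applies. M = m₁·m₂ = 117
Let M₁ = M/m₁ = 13, M₂ = M/m₂ = 9
Find y₁ ≡ M₁⁻¹ (mod m₁): 13⁻¹ ≡ 7 (mod 9)
Find y₂ ≡ M₂⁻¹ (mod m₂): 9⁻¹ ≡ 3 (mod 13)
x = a₁·M₁·y₁ + a₂·M₂·y₂ = 3·13·7 + 1·9·3 = 300
Reduce mod 117: x ≡ 66
Check: 66 mod 9 = 3 ✓, 66 mod 13 = 1 ✓

x ≡ 66 (mod 117)


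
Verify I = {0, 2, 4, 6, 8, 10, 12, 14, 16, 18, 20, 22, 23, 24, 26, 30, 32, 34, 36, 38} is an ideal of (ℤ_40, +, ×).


Check ideal conditions for I = {0, 2, 4, 6, 8, 10, 12, 14, 16, 18, 20, 22, 23, 24, 26, 30, 32, 34, 36, 38} in ℤ_40:
(1) I is an additive subgroup? No
(2) For r ∈ ℤ_40 and a ∈ I: r·a ∈ I? No  [counterexample: r=2, a=14, r·a mod 40 = 28 ∉ I]

No, I is not an ideal of ℤ_40


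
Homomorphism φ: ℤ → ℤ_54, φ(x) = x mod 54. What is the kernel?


Kernel = preimage of identity
ker(φ) = {x ∈ ℤ : x ≡ 0 (mod 54)} = 54ℤ = {0, ±54, ±108, ...}

ker(φ) = 54ℤ


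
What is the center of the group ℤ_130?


Z(G) = {g ∈ G | gx = xg for all x ∈ G}
ℤ_130 is abelian, so Z(G) = G

Z(ℤ_130) = ℤ_130


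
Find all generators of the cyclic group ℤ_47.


g generates ℤ_n iff gcd(g,n) = 1
Prime factors of 47: 47
Generators are g ∈ {1,...,46} not divisible by any of these primes.
Generators: {1, 2, 3, 4, 5, 6, 7, 8, 9, 10, 11, 12, 13, 14, 15, 16, 17, 18, 19, 20, 21, 22, 23, 24, 25, 26, 27, 28, 29, 30, 31, 32, 33, 34, 35, 36, 37, 38, 39, 40, 41, 42, 43, 44, 45, 46}
Number of generators = φ(47) = 46

Generators of ℤ_47 = {1, 2, 3, 4, 5, 6, 7, 8, 9, 10, 11, 12, 13, 14, 15, 16, 17, 18, 19, 20, 21, 22, 23, 24, 25, 26, 27, 28, 29, 30, 31, 32, 33, 34, 35, 36, 37, 38, 39, 40, 41, 42, 43, 44, 45, 46}


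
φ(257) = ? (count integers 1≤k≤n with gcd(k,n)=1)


Factor n: 257 = 257
φ(n) = n · ∏(1 - 1/p) over distinct primes p | n
φ(257) = 257 · (1 - 1/257) = 256

φ(257) = 256


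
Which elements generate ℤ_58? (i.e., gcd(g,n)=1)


g generates ℤ_n iff gcd(g,n) = 1
Prime factors of 58: 2, 29
Generators are g ∈ {1,...,57} not divisible by any of these primes.
Generators: {1, 3, 5, 7, 9, 11, 13, 15, 17, 19, 21, 23, 25, 27, 31, 33, 35, 37, 39, 41, 43, 45, 47, 49, 51, 53, 55, 57}
Number of generators = φ(58) = 28

Generators of ℤ_58 = {1, 3, 5, 7, 9, 11, 13, 15, 17, 19, 21, 23, 25, 27, 31, 33, 35, 37, 39, 41, 43, 45, 47, 49, 51, 53, 55, 57}


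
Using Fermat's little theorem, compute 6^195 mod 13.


Fermat's little theorem: if p is prime and gcd(a,p)=1, then a^(p-1) ≡ 1 (mod p)
p = 13 is prime, gcd(6,13) = 1
Reduce exponent: 195 mod 12 = 3
So 6^195 ≡ 6^3 (mod 13)
6^3 mod 13 = 8

6^195 ≡ 8 (mod 13)


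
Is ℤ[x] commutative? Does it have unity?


Polynomial ring over ℤ (an integral domain) is a commutative integral domain with unity 1
Commutative: Yes
Integral domain: Yes
Has unity: Yes

ℤ[x]: Commutative=Yes, Unity=Yes


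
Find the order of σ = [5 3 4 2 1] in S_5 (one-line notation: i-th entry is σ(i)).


Cycle decomposition: (1 5) (2 3 4)
Cycle lengths: 2, 3
Order = lcm(2, 3) = 6

ord(σ) = 6


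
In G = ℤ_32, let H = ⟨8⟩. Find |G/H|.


|⟨8⟩| = n / gcd(8, 32) = 32 / 8 = 4
H is normal (ℤ_32 is abelian).
|G/H| = |G| / |H| = 32 / 4 = 8

|G/H| = 8


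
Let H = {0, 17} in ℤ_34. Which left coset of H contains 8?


8 + H = {8 + h (mod 34) : h ∈ H}
8+0=8, 8+17=25

8 + H = {8, 25}


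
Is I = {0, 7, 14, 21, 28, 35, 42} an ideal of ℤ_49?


Check ideal conditions for I = {0, 7, 14, 21, 28, 35, 42} in ℤ_49:
(1) I is an additive subgroup? Yes
(2) For r ∈ ℤ_49 and a ∈ I: r·a ∈ I? Yes

Yes, I is an ideal of ℤ_49


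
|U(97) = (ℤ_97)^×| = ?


U(n) is the group of units mod n; |U(n)| = φ(n)
|U(97)| = φ(97) = 96

|U(97) = (ℤ_97)^×| = 96


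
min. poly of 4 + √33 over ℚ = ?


Let α = 4 + √33. Then α - 4 = √33, so (α - 4)² = 33, giving α² - 8α - 17 = 0. Degree 2 and α ∉ ℚ, so this is the minimal polynomial.

Minimal polynomial: x² - 8x - 17


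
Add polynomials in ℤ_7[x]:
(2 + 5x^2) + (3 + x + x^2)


Add coefficients mod 7:
x^0: 2 + 3 = 5 (mod 7)
x^1: 0 + 1 = 1 (mod 7)
x^2: 5 + 1 = 6 (mod 7)
Result: 5 + x + 6x^2

f + g = 5 + x + 6x^2


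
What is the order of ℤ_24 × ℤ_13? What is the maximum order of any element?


|ℤ_24 × ℤ_13| = 24 × 13 = 312
Max element order = lcm(24,13) = 312
Cyclic? Yes (gcd=1)

|ℤ_24×ℤ_13| = 312, max element order = 312


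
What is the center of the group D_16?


Z(G) = {g ∈ G | gx = xg for all x ∈ G}
For even n, Z(D_n) = {e, r^(n/2)}: the 180° rotation r^8 commutes with every reflection and rotation

Z(D_16) = {e, r^8}


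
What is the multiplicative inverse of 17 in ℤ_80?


Use the extended Euclidean algorithm to write 1 = 17·s + 80·t; then s mod 80 is the inverse.
Euclidean algorithm:
  17 = 0·80 + 17
  80 = 4·17 + 12
  17 = 1·12 + 5
  12 = 2·5 + 2
  5 = 2·2 + 1
  2 = 2·1 + 0
gcd(17,80) = 1
Back-substitution gives: 17·(33) + 80·(-7) = 1
So 17⁻¹ ≡ 33 ≡ 33 (mod 80)
Check: 17 × 33 = 561 ≡ 1 (mod 80) ✓

17⁻¹ ≡ 33 (mod 80)


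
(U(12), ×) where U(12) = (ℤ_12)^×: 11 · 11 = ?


Operation: multiplication mod 12
11 · 11 = (a × b) mod 12 with a = 11, b = 11

11 · 11 = 1


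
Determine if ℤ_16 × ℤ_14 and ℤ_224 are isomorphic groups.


Comparing ℤ_16 × ℤ_14 and ℤ_224:
gcd(16,14) = 2 ≠ 1. Max element order in ℤ_16×ℤ_14 is lcm(16,14) = 112 < 224, so it has no element of order 224

No, ℤ_16 × ℤ_14 ≇ ℤ_224


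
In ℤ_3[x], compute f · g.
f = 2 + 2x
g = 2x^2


Expand and collect like terms; reduce coefficients mod 3:
x^0: 2·0 = 0 ≡ 0 (mod 3)
x^1: 2·0 + 2·0 = 0 ≡ 0 (mod 3)
x^2: 2·2 + 2·0 = 4 ≡ 1 (mod 3)
x^3: 2·2 = 4 ≡ 1 (mod 3)
Result: x^2 + x^3

f · g = x^2 + x^3


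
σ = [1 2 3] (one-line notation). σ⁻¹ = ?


To find σ⁻¹, swap domain and range:
σ(1) = 1 → σ⁻¹(1) = 1
σ(2) = 2 → σ⁻¹(2) = 2
σ(3) = 3 → σ⁻¹(3) = 3

σ⁻¹ = [1 2 3]


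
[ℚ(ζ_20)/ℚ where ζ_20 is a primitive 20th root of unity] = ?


[ℚ(ζ_n):ℚ] = deg Φ_n(x) = φ(n). Here φ(20) = 8

[ℚ(ζ_20)/ℚ where ζ_20 is a primitive 20th root of unity] = 8


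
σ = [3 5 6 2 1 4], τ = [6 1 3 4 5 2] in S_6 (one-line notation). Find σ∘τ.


σ∘τ: apply τ first, then σ
1 →τ 6 →σ 4
2 →τ 1 →σ 3
3 →τ 3 →σ 6
4 →τ 4 →σ 2
5 →τ 5 →σ 1
6 →τ 2 →σ 5

σ∘τ = [4 3 6 2 1 5]


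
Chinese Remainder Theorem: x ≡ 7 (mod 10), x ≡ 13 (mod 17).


m₁ = 10, m₂ = 17, gcd = 1, so CRT applies. M = m₁·m₂ = 170
Let M₁ = M/m₁ = 17, M₂ = M/m₂ = 10
Find y₁ ≡ M₁⁻¹ (mod m₁): 17⁻¹ ≡ 3 (mod 10)
Find y₂ ≡ M₂⁻¹ (mod m₂): 10⁻¹ ≡ 12 (mod 17)
x = a₁·M₁·y₁ + a₂·M₂·y₂ = 7·17·3 + 13·10·12 = 1917
Reduce mod 170: x ≡ 47
Check: 47 mod 10 = 7 ✓, 47 mod 17 = 13 ✓

x ≡ 47 (mod 170)


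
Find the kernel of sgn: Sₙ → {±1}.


Kernel = preimage of identity
ker(sgn) = even permutations = Aₙ

ker(sgn) = Aₙ


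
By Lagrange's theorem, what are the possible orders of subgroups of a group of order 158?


Lagrange's theorem: |H| divides |G|
|G| = 158
Divisors of 158: 1, 2, 79, 158

Possible subgroup orders: {1, 2, 79, 158}


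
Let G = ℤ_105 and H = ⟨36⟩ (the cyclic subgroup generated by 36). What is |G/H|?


|⟨36⟩| = n / gcd(36, 105) = 105 / 3 = 35
H is normal (ℤ_105 is abelian).
|G/H| = |G| / |H| = 105 / 35 = 3

|G/H| = 3


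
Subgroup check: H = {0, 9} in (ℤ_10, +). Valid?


Subgroup test for H = {0, 9} in (ℤ_10, +):
(1) 0 ∈ H? Yes
(2) Closure: for all a,b ∈ H, (a+b) mod 10 ∈ H? No  [counterexample: 9 + 9 = 8 ∉ H]
(3) Inverses: for all a ∈ H, -a mod 10 ∈ H? No

No, H is not a subgroup of ℤ_10


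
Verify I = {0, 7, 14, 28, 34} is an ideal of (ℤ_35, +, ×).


Check ideal conditions for I = {0, 7, 14, 28, 34} in ℤ_35:
(1) I is an additive subgroup? No
(2) For r ∈ ℤ_35 and a ∈ I: r·a ∈ I? No  [counterexample: r=2, a=28, r·a mod 35 = 21 ∉ I]

No, I is not an ideal of ℤ_35


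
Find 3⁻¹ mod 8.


Use the extended Euclidean algorithm to write 1 = 3·s + 8·t; then s mod 8 is the inverse.
Euclidean algorithm:
  3 = 0·8 + 3
  8 = 2·3 + 2
  3 = 1·2 + 1
  2 = 2·1 + 0
gcd(3,8) = 1
Back-substitution gives: 3·(3) + 8·(-1) = 1
So 3⁻¹ ≡ 3 ≡ 3 (mod 8)
Check: 3 × 3 = 9 ≡ 1 (mod 8) ✓

3⁻¹ ≡ 3 (mod 8)


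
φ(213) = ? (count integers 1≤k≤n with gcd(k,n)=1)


Factor n: 213 = 3 × 71
φ(n) = n · ∏(1 - 1/p) over distinct primes p | n
φ(213) = 213 · (1 - 1/3) · (1 - 1/71) = 140

φ(213) = 140


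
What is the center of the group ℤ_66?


Z(G) = {g ∈ G | gx = xg for all x ∈ G}
ℤ_66 is abelian, so Z(G) = G

Z(ℤ_66) = ℤ_66


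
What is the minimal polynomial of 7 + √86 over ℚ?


Let α = 7 + √86. Then α - 7 = √86, so (α - 7)² = 86, giving α² - 14α - 37 = 0. Degree 2 and α ∉ ℚ, so this is the minimal polynomial.

Minimal polynomial: x² - 14x - 37


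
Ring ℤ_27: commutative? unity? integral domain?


ℤ_27 is a commutative ring with unity 1; 27 = 3×9 is composite, so 3·9 ≡ 0 gives zero divisors (not an integral domain)
Commutative: Yes
Integral domain: No
Has unity: Yes

ℤ_27: Commutative=Yes, Unity=Yes


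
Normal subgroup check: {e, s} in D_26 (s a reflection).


H = {e, s} in D_26 (s a reflection)
r·s·r⁻¹ = sr⁻² ≠ s for n ≥ 3, so {e, s} is not closed under conjugation

No, not a normal subgroup


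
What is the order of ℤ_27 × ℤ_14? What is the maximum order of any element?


|ℤ_27 × ℤ_14| = 27 × 14 = 378
Max element order = lcm(27,14) = 378
Cyclic? Yes (gcd=1)

|ℤ_27×ℤ_14| = 378, max element order = 378


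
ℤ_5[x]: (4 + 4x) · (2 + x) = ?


Expand and collect like terms; reduce coefficients mod 5:
x^0: 4·2 = 8 ≡ 3 (mod 5)
x^1: 4·1 + 4·2 = 12 ≡ 2 (mod 5)
x^2: 4·1 = 4 ≡ 4 (mod 5)
Result: 3 + 2x + 4x^2

f · g = 3 + 2x + 4x^2


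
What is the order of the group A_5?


|A_n| = n!/2 (even permutations)
|A_5| = 5!/2 = 120/2 = 60

|A_5| = 60


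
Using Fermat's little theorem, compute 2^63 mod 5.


Fermat's little theorem: if p is prime and gcd(a,p)=1, then a^(p-1) ≡ 1 (mod p)
p = 5 is prime, gcd(2,5) = 1
Reduce exponent: 63 mod 4 = 3
So 2^63 ≡ 2^3 (mod 5)
2^3 mod 5 = 3

2^63 ≡ 3 (mod 5)


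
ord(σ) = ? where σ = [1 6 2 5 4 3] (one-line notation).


Cycle decomposition: (2 6 3) (4 5)
Cycle lengths: 3, 2
Order = lcm(3, 2) = 6

ord(σ) = 6


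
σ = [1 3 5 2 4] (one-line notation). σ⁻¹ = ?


To find σ⁻¹, swap domain and range:
σ(1) = 1 → σ⁻¹(1) = 1
σ(2) = 3 → σ⁻¹(3) = 2
σ(3) = 5 → σ⁻¹(5) = 3
σ(4) = 2 → σ⁻¹(2) = 4
σ(5) = 4 → σ⁻¹(4) = 5

σ⁻¹ = [1 4 2 5 3]
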